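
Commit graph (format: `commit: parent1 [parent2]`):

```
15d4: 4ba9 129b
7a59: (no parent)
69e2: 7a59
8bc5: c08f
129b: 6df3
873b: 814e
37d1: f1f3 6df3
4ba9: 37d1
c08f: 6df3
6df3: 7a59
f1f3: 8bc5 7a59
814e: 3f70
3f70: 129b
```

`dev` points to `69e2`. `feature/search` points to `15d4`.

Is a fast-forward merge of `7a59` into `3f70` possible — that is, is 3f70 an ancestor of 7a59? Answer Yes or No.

No

A fast-forward from 3f70 to 7a59 is possible iff 3f70 is an ancestor of 7a59.
Ancestors of 7a59: {7a59}.
3f70 is not among them, so fast-forward is not possible.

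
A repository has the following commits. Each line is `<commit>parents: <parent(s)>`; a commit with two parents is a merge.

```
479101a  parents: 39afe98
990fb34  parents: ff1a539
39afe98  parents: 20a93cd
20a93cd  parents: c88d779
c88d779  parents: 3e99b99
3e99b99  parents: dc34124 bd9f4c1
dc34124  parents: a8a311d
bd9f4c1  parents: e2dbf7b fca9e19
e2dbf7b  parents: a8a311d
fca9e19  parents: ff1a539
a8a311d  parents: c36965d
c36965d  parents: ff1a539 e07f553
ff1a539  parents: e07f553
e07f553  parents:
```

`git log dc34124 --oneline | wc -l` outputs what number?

Walking parent pointers from dc34124: reachable set = {a8a311d, c36965d, dc34124, e07f553, ff1a539}.
That is 5 commits.

5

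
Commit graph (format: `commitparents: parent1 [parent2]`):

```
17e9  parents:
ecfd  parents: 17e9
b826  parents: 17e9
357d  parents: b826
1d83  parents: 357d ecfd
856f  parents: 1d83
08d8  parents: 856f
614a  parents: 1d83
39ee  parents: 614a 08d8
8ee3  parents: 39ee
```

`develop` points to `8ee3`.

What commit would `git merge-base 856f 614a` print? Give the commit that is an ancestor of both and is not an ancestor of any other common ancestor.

Ancestors of 856f: {17e9, 1d83, 357d, 856f, b826, ecfd}.
Ancestors of 614a: {17e9, 1d83, 357d, 614a, b826, ecfd}.
Common ancestors: {17e9, 1d83, 357d, b826, ecfd}.
Among these, 1d83 is not an ancestor of any other common ancestor — it is the merge base.

1d83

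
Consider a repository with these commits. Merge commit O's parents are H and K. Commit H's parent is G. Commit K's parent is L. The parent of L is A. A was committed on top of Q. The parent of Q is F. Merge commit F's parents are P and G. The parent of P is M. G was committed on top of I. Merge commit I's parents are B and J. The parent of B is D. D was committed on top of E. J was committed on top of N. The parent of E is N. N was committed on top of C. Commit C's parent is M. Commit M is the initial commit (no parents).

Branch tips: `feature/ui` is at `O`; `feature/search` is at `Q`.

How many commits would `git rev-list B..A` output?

7

Reachable from A: {A, B, C, D, E, F, G, I, J, M, N, P, Q}.
Reachable from B: {B, C, D, E, M, N}.
In A's history but not B's: {A, F, G, I, J, P, Q} — 7 commits.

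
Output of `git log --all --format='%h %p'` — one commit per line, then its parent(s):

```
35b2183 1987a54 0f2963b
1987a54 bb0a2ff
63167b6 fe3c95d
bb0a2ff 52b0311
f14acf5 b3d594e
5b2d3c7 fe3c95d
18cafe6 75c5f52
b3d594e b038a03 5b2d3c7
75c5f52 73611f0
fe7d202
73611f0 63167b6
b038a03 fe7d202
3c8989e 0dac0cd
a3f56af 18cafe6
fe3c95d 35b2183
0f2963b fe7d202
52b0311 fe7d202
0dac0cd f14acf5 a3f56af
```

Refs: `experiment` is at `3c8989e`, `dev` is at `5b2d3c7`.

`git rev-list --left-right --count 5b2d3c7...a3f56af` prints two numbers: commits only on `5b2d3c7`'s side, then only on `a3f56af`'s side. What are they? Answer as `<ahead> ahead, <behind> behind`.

Reachable from 5b2d3c7: {0f2963b, 1987a54, 35b2183, 52b0311, 5b2d3c7, bb0a2ff, fe3c95d, fe7d202}.
Reachable from a3f56af: {0f2963b, 18cafe6, 1987a54, 35b2183, 52b0311, 63167b6, 73611f0, 75c5f52, a3f56af, bb0a2ff, fe3c95d, fe7d202}.
Only in 5b2d3c7's history (ahead): {5b2d3c7} — 1.
Only in a3f56af's history (behind): {18cafe6, 63167b6, 73611f0, 75c5f52, a3f56af} — 5.

1 ahead, 5 behind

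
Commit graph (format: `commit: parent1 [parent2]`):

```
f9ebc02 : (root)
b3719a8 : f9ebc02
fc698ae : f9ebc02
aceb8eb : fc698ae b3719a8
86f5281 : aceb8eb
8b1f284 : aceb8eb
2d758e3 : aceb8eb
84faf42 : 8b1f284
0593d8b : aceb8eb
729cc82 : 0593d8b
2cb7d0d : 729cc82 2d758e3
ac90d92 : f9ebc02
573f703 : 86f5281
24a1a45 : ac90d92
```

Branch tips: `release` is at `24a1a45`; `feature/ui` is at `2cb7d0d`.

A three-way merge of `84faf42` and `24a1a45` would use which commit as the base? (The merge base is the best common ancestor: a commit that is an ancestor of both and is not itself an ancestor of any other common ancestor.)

Ancestors of 84faf42: {84faf42, 8b1f284, aceb8eb, b3719a8, f9ebc02, fc698ae}.
Ancestors of 24a1a45: {24a1a45, ac90d92, f9ebc02}.
Common ancestors: {f9ebc02}.
The only common ancestor is f9ebc02, so it is the merge base.

f9ebc02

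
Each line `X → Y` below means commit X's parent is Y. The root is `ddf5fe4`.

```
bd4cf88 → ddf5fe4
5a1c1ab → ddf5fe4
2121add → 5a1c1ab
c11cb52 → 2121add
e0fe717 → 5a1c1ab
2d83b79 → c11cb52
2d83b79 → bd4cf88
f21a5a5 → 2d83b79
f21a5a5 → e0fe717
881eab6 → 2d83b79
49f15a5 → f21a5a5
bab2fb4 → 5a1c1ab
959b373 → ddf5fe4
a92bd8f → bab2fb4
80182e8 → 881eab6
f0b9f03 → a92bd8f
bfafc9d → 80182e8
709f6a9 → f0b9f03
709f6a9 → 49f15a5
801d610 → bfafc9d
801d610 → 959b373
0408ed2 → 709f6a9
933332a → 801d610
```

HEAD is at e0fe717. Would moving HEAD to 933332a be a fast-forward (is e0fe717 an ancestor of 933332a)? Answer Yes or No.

No

A fast-forward from e0fe717 to 933332a is possible iff e0fe717 is an ancestor of 933332a.
Ancestors of 933332a: {2121add, 2d83b79, 5a1c1ab, 80182e8, 801d610, 881eab6, 933332a, 959b373, bd4cf88, bfafc9d, c11cb52, ddf5fe4}.
e0fe717 is not among them, so fast-forward is not possible.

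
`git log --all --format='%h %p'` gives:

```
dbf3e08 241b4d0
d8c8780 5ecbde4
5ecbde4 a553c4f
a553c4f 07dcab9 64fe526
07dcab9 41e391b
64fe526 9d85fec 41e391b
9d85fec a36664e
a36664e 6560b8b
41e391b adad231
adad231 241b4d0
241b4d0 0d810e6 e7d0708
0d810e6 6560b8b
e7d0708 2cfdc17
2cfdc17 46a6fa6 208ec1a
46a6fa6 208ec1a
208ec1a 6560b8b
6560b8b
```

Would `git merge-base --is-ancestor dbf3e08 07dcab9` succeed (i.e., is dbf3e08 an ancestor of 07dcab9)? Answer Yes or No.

Ancestors of 07dcab9: {07dcab9, 0d810e6, 208ec1a, 241b4d0, 2cfdc17, 41e391b, 46a6fa6, 6560b8b, adad231, e7d0708}.
dbf3e08 is not in that set, so it is not an ancestor of 07dcab9.

No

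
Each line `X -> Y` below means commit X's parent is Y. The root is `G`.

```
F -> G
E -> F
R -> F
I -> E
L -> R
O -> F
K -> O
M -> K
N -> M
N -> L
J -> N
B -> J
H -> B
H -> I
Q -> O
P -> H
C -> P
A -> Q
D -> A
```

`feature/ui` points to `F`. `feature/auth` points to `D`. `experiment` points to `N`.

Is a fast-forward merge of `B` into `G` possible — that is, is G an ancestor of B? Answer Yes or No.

Yes

A fast-forward from G to B is possible iff G is an ancestor of B.
Ancestors of B: {B, F, G, J, K, L, M, N, O, R}.
G is among them, so fast-forward is possible.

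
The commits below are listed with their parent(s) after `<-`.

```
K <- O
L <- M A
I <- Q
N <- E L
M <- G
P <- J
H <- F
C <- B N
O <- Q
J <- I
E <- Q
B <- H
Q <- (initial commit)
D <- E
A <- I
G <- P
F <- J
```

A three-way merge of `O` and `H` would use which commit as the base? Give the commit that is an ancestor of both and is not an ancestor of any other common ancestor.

Ancestors of O: {O, Q}.
Ancestors of H: {F, H, I, J, Q}.
Common ancestors: {Q}.
The only common ancestor is Q, so it is the merge base.

Q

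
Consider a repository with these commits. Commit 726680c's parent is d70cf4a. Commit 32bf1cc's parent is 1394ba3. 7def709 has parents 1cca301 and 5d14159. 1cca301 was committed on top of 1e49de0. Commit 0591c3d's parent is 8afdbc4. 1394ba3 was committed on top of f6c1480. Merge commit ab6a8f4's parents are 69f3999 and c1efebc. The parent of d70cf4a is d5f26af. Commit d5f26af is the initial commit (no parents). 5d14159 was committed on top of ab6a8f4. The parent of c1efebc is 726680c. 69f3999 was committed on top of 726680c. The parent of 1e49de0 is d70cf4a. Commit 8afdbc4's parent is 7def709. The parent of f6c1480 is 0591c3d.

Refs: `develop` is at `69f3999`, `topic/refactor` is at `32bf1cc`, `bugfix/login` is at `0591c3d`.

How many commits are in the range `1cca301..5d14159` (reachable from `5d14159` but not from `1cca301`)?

Reachable from 5d14159: {5d14159, 69f3999, 726680c, ab6a8f4, c1efebc, d5f26af, d70cf4a}.
Reachable from 1cca301: {1cca301, 1e49de0, d5f26af, d70cf4a}.
In 5d14159's history but not 1cca301's: {5d14159, 69f3999, 726680c, ab6a8f4, c1efebc} — 5 commits.

5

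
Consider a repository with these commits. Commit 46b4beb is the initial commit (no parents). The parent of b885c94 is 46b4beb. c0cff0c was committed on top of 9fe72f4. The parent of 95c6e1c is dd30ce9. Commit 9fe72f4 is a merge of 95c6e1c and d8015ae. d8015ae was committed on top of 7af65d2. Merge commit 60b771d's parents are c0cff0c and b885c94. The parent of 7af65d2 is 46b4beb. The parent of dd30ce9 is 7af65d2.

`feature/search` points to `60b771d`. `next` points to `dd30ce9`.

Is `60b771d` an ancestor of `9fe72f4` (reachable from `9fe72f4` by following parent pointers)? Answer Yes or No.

No

Ancestors of 9fe72f4: {46b4beb, 7af65d2, 95c6e1c, 9fe72f4, d8015ae, dd30ce9}.
60b771d is not in that set, so it is not an ancestor of 9fe72f4.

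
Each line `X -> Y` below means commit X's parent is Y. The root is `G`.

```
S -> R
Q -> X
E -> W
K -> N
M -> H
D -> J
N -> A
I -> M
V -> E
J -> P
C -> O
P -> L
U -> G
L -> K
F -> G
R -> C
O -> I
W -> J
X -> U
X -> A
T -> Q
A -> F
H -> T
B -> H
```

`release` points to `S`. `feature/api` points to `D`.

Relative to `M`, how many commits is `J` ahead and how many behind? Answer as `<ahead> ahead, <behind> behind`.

Reachable from J: {A, F, G, J, K, L, N, P}.
Reachable from M: {A, F, G, H, M, Q, T, U, X}.
Only in J's history (ahead): {J, K, L, N, P} — 5.
Only in M's history (behind): {H, M, Q, T, U, X} — 6.

5 ahead, 6 behind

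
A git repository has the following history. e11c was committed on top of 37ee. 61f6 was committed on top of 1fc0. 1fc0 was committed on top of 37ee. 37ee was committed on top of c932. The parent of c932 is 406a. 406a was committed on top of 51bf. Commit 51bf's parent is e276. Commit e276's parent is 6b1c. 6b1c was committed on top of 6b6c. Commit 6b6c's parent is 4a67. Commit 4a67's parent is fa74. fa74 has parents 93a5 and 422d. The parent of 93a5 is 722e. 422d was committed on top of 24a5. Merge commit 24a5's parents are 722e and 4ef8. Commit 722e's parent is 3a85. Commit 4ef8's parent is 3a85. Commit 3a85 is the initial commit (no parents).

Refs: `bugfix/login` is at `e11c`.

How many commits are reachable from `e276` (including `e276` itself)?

11

Walking parent pointers from e276: reachable set = {24a5, 3a85, 422d, 4a67, 4ef8, 6b1c, 6b6c, 722e, 93a5, e276, fa74}.
That is 11 commits.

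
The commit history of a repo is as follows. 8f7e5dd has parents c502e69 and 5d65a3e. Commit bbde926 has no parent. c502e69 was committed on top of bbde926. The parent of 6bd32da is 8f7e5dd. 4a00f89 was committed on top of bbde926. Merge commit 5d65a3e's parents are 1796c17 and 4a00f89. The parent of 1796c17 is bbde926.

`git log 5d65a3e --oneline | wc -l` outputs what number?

Walking parent pointers from 5d65a3e: reachable set = {1796c17, 4a00f89, 5d65a3e, bbde926}.
That is 4 commits.

4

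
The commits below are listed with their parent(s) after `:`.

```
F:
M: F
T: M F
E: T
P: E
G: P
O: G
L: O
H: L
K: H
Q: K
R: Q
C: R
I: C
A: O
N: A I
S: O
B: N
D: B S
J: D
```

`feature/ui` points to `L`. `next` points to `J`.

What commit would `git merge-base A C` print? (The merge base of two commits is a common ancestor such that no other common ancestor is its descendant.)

O

Ancestors of A: {A, E, F, G, M, O, P, T}.
Ancestors of C: {C, E, F, G, H, K, L, M, O, P, Q, R, T}.
Common ancestors: {E, F, G, M, O, P, T}.
Among these, O is not an ancestor of any other common ancestor — it is the merge base.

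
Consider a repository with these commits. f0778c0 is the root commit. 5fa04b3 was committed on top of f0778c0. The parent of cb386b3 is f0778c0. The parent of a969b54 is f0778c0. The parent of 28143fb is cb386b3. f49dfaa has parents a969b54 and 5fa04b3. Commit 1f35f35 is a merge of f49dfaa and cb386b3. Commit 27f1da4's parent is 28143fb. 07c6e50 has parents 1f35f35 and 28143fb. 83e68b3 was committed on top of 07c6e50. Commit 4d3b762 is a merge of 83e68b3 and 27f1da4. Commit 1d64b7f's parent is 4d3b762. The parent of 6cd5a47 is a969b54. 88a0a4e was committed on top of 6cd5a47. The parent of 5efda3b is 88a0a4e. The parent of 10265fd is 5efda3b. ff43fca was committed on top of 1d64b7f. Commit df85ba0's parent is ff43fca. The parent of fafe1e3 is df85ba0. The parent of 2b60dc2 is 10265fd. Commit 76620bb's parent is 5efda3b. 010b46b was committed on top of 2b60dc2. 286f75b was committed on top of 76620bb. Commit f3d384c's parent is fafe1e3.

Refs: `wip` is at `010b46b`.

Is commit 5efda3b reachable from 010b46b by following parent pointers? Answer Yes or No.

Yes

Ancestors of 010b46b (commits reachable by following parents): {010b46b, 10265fd, 2b60dc2, 5efda3b, 6cd5a47, 88a0a4e, a969b54, f0778c0}.
5efda3b is in that set, so it is an ancestor of 010b46b.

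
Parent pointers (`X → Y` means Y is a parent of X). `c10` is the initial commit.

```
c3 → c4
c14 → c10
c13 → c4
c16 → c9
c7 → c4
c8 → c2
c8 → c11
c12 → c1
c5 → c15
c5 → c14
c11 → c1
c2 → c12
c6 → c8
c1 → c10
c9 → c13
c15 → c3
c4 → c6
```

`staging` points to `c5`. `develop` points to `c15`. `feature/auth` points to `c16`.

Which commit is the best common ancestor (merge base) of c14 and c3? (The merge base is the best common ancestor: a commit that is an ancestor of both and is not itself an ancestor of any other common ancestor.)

c10

Ancestors of c14: {c10, c14}.
Ancestors of c3: {c1, c10, c11, c12, c2, c3, c4, c6, c8}.
Common ancestors: {c10}.
The only common ancestor is c10, so it is the merge base.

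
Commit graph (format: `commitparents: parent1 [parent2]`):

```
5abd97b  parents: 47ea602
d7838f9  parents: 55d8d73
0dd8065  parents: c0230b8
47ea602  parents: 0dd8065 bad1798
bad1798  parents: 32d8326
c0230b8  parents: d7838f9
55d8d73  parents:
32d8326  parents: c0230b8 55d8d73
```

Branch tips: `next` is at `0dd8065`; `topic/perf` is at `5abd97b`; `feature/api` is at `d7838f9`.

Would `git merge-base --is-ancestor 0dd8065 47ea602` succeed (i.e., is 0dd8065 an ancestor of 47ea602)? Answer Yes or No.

Ancestors of 47ea602 (commits reachable by following parents): {0dd8065, 32d8326, 47ea602, 55d8d73, bad1798, c0230b8, d7838f9}.
0dd8065 is in that set, so it is an ancestor of 47ea602.

Yes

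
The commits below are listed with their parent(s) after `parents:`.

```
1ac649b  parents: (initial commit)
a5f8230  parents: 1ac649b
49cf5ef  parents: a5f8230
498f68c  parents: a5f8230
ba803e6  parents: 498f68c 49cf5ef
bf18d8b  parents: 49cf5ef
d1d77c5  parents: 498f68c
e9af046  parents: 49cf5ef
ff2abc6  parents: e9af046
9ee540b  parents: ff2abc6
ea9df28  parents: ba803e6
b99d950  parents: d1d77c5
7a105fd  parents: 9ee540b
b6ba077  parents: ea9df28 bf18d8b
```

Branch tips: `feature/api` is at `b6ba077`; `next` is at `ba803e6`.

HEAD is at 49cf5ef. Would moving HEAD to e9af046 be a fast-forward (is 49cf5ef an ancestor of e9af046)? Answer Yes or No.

Yes

A fast-forward from 49cf5ef to e9af046 is possible iff 49cf5ef is an ancestor of e9af046.
Ancestors of e9af046: {1ac649b, 49cf5ef, a5f8230, e9af046}.
49cf5ef is among them, so fast-forward is possible.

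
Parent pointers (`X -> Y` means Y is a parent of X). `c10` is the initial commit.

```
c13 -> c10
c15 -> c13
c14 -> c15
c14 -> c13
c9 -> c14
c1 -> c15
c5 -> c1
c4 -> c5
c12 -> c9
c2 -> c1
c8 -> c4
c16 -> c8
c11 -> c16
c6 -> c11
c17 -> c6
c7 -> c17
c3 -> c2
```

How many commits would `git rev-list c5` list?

Walking parent pointers from c5: reachable set = {c1, c10, c13, c15, c5}.
That is 5 commits.

5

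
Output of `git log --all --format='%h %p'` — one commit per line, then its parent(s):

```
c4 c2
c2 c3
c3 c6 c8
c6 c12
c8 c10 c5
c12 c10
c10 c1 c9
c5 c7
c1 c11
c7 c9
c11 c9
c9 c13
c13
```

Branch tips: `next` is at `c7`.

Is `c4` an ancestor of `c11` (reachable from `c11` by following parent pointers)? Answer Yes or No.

No

Ancestors of c11: {c11, c13, c9}.
c4 is not in that set, so it is not an ancestor of c11.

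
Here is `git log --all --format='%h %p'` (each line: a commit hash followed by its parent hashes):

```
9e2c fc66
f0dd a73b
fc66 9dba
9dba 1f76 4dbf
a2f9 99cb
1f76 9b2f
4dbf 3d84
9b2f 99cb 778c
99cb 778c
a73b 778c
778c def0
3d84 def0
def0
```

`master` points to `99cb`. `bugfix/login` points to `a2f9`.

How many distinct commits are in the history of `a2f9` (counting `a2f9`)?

Walking parent pointers from a2f9: reachable set = {778c, 99cb, a2f9, def0}.
That is 4 commits.

4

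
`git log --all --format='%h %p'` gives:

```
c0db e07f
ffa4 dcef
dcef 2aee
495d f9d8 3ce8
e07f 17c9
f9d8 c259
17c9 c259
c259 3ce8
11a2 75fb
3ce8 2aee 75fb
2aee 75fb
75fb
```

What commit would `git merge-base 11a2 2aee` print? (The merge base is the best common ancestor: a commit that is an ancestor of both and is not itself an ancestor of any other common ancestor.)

75fb

Ancestors of 11a2: {11a2, 75fb}.
Ancestors of 2aee: {2aee, 75fb}.
Common ancestors: {75fb}.
The only common ancestor is 75fb, so it is the merge base.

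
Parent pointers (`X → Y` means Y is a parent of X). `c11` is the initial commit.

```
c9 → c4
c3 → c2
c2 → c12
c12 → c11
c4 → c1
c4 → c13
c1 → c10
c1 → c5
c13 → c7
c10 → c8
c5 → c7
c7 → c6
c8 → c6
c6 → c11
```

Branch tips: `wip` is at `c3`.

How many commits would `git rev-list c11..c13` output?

3

Reachable from c13: {c11, c13, c6, c7}.
Reachable from c11: {c11}.
In c13's history but not c11's: {c13, c6, c7} — 3 commits.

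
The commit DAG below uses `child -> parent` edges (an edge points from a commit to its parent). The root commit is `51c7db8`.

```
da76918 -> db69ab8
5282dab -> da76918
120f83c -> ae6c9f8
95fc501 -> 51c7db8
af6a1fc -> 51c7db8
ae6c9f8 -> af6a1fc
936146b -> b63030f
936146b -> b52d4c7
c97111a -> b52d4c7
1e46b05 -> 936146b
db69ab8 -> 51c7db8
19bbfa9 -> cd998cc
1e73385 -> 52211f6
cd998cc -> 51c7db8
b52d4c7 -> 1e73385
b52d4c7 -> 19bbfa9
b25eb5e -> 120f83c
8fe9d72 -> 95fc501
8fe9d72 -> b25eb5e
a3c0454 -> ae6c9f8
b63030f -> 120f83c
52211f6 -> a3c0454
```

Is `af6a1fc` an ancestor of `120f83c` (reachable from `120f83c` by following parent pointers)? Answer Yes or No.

Yes

Ancestors of 120f83c (commits reachable by following parents): {120f83c, 51c7db8, ae6c9f8, af6a1fc}.
af6a1fc is in that set, so it is an ancestor of 120f83c.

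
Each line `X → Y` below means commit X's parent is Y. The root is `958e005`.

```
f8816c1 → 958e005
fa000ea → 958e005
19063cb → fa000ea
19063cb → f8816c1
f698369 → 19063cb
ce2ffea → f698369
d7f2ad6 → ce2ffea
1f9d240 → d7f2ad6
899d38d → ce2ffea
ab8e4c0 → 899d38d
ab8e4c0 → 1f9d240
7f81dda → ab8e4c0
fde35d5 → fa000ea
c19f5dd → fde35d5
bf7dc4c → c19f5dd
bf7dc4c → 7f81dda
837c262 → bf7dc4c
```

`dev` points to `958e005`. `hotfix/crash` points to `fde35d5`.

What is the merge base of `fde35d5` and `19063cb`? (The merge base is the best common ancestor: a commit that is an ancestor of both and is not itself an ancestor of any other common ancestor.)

Ancestors of fde35d5: {958e005, fa000ea, fde35d5}.
Ancestors of 19063cb: {19063cb, 958e005, f8816c1, fa000ea}.
Common ancestors: {958e005, fa000ea}.
Among these, fa000ea is not an ancestor of any other common ancestor — it is the merge base.

fa000ea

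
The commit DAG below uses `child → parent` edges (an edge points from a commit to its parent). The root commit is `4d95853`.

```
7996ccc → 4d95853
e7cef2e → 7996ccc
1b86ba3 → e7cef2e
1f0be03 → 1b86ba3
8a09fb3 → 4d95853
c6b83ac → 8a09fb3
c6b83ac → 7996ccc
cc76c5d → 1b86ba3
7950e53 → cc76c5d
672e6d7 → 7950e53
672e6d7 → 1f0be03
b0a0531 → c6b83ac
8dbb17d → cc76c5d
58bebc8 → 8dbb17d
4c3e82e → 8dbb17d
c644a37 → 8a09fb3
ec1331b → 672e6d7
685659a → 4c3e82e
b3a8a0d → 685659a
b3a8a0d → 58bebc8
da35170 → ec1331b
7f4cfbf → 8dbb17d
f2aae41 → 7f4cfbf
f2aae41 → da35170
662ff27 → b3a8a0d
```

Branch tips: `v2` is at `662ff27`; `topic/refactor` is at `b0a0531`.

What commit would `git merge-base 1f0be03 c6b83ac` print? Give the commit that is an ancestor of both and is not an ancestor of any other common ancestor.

7996ccc

Ancestors of 1f0be03: {1b86ba3, 1f0be03, 4d95853, 7996ccc, e7cef2e}.
Ancestors of c6b83ac: {4d95853, 7996ccc, 8a09fb3, c6b83ac}.
Common ancestors: {4d95853, 7996ccc}.
Among these, 7996ccc is not an ancestor of any other common ancestor — it is the merge base.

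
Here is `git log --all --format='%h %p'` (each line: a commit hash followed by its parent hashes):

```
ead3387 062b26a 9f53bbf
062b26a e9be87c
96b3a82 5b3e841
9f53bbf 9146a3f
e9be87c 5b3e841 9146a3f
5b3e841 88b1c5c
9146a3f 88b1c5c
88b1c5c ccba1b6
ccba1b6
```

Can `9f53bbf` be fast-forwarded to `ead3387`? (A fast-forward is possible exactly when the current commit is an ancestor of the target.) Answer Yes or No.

A fast-forward from 9f53bbf to ead3387 is possible iff 9f53bbf is an ancestor of ead3387.
Ancestors of ead3387: {062b26a, 5b3e841, 88b1c5c, 9146a3f, 9f53bbf, ccba1b6, e9be87c, ead3387}.
9f53bbf is among them, so fast-forward is possible.

Yes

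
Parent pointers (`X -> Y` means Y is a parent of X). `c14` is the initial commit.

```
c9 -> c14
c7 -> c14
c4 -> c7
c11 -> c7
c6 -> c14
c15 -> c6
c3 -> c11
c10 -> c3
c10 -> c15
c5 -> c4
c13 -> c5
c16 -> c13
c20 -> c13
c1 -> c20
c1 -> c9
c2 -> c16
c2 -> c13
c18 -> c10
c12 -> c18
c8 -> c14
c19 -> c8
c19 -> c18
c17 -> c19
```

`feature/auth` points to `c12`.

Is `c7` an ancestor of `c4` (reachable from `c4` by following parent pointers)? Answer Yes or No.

Ancestors of c4 (commits reachable by following parents): {c14, c4, c7}.
c7 is in that set, so it is an ancestor of c4.

Yes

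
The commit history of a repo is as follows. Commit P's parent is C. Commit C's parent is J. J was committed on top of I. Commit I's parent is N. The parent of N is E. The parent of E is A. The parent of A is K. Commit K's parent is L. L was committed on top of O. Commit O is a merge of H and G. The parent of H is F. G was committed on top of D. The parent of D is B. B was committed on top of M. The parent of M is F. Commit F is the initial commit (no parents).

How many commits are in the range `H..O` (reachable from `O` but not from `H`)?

5

Reachable from O: {B, D, F, G, H, M, O}.
Reachable from H: {F, H}.
In O's history but not H's: {B, D, G, M, O} — 5 commits.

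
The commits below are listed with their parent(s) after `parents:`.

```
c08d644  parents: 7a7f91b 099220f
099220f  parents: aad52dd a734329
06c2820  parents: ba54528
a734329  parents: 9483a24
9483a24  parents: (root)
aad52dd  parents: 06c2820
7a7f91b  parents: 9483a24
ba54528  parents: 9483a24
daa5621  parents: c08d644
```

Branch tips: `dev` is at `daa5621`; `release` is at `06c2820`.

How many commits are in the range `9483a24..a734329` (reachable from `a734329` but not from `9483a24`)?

Reachable from a734329: {9483a24, a734329}.
Reachable from 9483a24: {9483a24}.
In a734329's history but not 9483a24's: {a734329} — 1 commit.

1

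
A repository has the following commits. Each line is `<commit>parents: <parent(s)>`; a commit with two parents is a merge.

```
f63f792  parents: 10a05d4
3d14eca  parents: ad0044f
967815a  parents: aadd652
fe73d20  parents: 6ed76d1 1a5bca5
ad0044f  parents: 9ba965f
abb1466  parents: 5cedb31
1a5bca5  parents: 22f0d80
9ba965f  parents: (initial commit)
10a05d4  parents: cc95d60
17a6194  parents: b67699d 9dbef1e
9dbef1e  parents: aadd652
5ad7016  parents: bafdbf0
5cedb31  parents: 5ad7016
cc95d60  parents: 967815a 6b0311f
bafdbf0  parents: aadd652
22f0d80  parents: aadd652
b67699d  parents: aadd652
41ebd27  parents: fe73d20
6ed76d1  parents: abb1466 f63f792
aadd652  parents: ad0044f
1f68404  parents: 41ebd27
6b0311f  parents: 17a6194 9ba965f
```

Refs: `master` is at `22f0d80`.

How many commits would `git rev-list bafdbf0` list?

4

Walking parent pointers from bafdbf0: reachable set = {9ba965f, aadd652, ad0044f, bafdbf0}.
That is 4 commits.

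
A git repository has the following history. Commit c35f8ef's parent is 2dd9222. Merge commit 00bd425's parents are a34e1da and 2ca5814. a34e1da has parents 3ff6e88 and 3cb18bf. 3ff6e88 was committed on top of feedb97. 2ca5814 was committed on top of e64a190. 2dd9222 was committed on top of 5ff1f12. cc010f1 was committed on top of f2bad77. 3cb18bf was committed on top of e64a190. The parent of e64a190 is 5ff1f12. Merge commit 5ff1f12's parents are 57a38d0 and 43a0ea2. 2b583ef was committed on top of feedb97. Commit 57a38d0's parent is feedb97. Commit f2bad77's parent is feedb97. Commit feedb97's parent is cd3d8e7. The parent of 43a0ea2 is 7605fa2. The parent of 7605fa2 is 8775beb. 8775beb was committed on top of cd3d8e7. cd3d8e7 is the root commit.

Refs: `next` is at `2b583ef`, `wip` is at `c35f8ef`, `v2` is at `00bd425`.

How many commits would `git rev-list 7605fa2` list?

Walking parent pointers from 7605fa2: reachable set = {7605fa2, 8775beb, cd3d8e7}.
That is 3 commits.

3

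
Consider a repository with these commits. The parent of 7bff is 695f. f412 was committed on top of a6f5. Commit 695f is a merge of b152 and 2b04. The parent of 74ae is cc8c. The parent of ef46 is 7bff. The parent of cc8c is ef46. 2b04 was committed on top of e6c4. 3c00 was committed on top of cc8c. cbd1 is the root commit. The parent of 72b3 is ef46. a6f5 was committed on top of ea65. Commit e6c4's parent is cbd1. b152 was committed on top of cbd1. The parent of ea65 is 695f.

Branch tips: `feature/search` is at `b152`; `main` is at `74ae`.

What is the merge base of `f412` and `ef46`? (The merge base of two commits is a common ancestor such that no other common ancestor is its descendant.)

695f

Ancestors of f412: {2b04, 695f, a6f5, b152, cbd1, e6c4, ea65, f412}.
Ancestors of ef46: {2b04, 695f, 7bff, b152, cbd1, e6c4, ef46}.
Common ancestors: {2b04, 695f, b152, cbd1, e6c4}.
Among these, 695f is not an ancestor of any other common ancestor — it is the merge base.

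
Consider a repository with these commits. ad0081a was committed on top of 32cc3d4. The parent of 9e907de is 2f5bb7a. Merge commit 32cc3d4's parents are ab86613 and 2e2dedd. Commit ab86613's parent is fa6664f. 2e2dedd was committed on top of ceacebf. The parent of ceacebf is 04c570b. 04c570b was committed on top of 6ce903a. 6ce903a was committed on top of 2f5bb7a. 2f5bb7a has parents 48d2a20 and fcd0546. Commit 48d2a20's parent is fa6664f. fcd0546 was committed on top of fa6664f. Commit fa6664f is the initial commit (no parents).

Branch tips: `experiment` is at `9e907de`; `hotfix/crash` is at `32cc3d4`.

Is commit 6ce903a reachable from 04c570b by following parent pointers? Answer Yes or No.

Yes

Ancestors of 04c570b (commits reachable by following parents): {04c570b, 2f5bb7a, 48d2a20, 6ce903a, fa6664f, fcd0546}.
6ce903a is in that set, so it is an ancestor of 04c570b.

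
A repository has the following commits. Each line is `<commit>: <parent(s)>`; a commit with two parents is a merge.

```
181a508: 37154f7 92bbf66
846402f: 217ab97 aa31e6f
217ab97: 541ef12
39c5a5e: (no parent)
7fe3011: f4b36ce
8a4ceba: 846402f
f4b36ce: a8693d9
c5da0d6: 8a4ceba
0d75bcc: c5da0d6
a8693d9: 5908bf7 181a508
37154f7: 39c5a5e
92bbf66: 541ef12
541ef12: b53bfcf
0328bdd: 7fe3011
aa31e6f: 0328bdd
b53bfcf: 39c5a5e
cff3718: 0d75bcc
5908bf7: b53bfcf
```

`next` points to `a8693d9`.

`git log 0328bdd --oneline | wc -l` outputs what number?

Walking parent pointers from 0328bdd: reachable set = {0328bdd, 181a508, 37154f7, 39c5a5e, 541ef12, 5908bf7, 7fe3011, 92bbf66, a8693d9, b53bfcf, f4b36ce}.
That is 11 commits.

11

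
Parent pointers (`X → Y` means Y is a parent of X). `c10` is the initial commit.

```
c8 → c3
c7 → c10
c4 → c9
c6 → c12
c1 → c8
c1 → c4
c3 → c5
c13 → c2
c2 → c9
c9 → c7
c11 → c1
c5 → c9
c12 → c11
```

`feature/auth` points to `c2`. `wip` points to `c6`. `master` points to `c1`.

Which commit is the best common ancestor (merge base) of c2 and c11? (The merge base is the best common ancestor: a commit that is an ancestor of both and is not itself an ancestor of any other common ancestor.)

Ancestors of c2: {c10, c2, c7, c9}.
Ancestors of c11: {c1, c10, c11, c3, c4, c5, c7, c8, c9}.
Common ancestors: {c10, c7, c9}.
Among these, c9 is not an ancestor of any other common ancestor — it is the merge base.

c9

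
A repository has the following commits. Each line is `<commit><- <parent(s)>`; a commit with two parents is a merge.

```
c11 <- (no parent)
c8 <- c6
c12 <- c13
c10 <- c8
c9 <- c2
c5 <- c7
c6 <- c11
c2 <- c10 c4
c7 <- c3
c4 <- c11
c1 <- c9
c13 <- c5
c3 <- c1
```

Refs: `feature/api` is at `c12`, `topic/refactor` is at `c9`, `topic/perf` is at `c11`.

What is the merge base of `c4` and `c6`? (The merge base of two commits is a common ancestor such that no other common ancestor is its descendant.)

c11

Ancestors of c4: {c11, c4}.
Ancestors of c6: {c11, c6}.
Common ancestors: {c11}.
The only common ancestor is c11, so it is the merge base.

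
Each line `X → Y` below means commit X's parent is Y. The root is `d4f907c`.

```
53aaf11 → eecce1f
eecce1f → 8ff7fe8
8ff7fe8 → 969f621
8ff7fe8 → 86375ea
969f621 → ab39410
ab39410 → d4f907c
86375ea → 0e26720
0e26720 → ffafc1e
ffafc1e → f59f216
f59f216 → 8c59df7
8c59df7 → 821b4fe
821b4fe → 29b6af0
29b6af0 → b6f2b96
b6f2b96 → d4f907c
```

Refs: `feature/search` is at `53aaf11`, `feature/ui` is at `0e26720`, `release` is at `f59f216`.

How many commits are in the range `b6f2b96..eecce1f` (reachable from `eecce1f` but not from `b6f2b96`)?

11

Reachable from eecce1f: {0e26720, 29b6af0, 821b4fe, 86375ea, 8c59df7, 8ff7fe8, 969f621, ab39410, b6f2b96, d4f907c, eecce1f, f59f216, ffafc1e}.
Reachable from b6f2b96: {b6f2b96, d4f907c}.
In eecce1f's history but not b6f2b96's: {0e26720, 29b6af0, 821b4fe, 86375ea, 8c59df7, 8ff7fe8, 969f621, ab39410, eecce1f, f59f216, ffafc1e} — 11 commits.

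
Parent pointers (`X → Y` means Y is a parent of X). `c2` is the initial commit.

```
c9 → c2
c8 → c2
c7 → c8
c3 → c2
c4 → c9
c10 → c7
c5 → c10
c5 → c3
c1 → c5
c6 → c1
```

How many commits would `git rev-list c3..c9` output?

Reachable from c9: {c2, c9}.
Reachable from c3: {c2, c3}.
In c9's history but not c3's: {c9} — 1 commit.

1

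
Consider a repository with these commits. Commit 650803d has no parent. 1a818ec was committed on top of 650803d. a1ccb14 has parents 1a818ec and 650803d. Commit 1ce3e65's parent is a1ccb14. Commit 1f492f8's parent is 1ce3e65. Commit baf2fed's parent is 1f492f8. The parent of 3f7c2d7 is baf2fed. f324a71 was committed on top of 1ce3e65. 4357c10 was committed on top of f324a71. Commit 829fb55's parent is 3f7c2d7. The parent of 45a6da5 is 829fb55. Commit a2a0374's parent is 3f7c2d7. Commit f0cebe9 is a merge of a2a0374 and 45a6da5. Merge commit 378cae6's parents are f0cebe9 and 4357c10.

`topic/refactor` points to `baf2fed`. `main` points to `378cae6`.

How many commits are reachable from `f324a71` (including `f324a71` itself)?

5

Walking parent pointers from f324a71: reachable set = {1a818ec, 1ce3e65, 650803d, a1ccb14, f324a71}.
That is 5 commits.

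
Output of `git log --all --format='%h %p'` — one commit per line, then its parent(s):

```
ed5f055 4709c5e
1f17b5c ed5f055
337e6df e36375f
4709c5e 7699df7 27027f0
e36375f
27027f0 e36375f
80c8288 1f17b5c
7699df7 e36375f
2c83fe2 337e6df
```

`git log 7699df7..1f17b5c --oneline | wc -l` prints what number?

4

Reachable from 1f17b5c: {1f17b5c, 27027f0, 4709c5e, 7699df7, e36375f, ed5f055}.
Reachable from 7699df7: {7699df7, e36375f}.
In 1f17b5c's history but not 7699df7's: {1f17b5c, 27027f0, 4709c5e, ed5f055} — 4 commits.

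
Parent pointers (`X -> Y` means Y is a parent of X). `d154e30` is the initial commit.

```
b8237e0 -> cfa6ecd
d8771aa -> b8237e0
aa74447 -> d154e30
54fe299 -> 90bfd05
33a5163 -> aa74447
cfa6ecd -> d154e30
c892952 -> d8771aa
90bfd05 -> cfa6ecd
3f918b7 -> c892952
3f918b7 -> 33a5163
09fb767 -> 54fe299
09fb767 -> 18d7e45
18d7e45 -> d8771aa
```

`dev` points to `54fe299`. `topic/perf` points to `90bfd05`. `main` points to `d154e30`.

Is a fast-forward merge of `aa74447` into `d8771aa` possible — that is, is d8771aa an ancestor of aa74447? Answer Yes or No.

No

A fast-forward from d8771aa to aa74447 is possible iff d8771aa is an ancestor of aa74447.
Ancestors of aa74447: {aa74447, d154e30}.
d8771aa is not among them, so fast-forward is not possible.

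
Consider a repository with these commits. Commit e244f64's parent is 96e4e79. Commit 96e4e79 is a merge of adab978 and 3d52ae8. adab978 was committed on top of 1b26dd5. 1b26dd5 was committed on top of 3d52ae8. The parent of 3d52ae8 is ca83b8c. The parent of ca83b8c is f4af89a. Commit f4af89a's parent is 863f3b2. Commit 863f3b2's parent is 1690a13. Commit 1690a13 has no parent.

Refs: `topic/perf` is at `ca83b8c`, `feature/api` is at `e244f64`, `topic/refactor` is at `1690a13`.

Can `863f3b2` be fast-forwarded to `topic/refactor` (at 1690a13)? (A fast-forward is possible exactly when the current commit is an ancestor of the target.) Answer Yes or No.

A fast-forward from 863f3b2 to 1690a13 is possible iff 863f3b2 is an ancestor of 1690a13.
Ancestors of 1690a13: {1690a13}.
863f3b2 is not among them, so fast-forward is not possible.

No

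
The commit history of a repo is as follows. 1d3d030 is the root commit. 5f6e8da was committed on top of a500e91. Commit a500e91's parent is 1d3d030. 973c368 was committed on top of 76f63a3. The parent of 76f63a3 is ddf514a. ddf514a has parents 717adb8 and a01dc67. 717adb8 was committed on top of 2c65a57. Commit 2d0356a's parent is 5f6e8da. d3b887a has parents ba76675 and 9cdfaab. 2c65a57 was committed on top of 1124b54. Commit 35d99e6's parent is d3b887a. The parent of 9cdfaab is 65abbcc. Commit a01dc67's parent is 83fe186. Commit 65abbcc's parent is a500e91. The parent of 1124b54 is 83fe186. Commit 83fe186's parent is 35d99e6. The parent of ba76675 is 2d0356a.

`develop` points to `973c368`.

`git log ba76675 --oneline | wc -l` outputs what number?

5

Walking parent pointers from ba76675: reachable set = {1d3d030, 2d0356a, 5f6e8da, a500e91, ba76675}.
That is 5 commits.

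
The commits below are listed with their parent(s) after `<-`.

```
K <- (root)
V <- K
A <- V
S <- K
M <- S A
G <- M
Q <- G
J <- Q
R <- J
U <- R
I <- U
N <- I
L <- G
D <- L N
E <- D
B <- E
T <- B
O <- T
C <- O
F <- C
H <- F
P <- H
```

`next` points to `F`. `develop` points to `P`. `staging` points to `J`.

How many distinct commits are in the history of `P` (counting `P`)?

Walking parent pointers from P: reachable set = {A, B, C, D, E, F, G, H, I, J, K, L, M, N, O, P, Q, R, S, T, U, V}.
That is 22 commits.

22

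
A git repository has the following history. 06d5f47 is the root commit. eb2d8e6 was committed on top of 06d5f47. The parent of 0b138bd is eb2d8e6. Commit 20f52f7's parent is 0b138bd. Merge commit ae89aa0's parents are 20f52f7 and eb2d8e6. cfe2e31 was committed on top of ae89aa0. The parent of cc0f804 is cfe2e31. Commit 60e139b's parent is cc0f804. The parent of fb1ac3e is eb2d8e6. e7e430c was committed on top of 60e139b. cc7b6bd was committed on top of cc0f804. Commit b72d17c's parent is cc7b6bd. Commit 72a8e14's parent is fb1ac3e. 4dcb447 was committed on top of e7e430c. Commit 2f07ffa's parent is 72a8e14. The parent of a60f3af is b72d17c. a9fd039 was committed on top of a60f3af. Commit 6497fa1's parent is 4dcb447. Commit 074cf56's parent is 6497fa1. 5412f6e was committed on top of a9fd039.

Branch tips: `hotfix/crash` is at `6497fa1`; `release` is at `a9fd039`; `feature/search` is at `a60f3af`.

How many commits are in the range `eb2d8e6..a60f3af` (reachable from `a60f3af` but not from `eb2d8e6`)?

Reachable from a60f3af: {06d5f47, 0b138bd, 20f52f7, a60f3af, ae89aa0, b72d17c, cc0f804, cc7b6bd, cfe2e31, eb2d8e6}.
Reachable from eb2d8e6: {06d5f47, eb2d8e6}.
In a60f3af's history but not eb2d8e6's: {0b138bd, 20f52f7, a60f3af, ae89aa0, b72d17c, cc0f804, cc7b6bd, cfe2e31} — 8 commits.

8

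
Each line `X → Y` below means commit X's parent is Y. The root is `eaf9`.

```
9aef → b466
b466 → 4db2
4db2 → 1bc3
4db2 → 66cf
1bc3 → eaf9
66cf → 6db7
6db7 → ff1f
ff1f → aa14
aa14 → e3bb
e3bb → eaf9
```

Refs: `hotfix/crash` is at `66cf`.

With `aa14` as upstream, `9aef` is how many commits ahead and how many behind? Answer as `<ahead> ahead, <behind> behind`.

7 ahead, 0 behind

Reachable from 9aef: {1bc3, 4db2, 66cf, 6db7, 9aef, aa14, b466, e3bb, eaf9, ff1f}.
Reachable from aa14: {aa14, e3bb, eaf9}.
Only in 9aef's history (ahead): {1bc3, 4db2, 66cf, 6db7, 9aef, b466, ff1f} — 7.
Only in aa14's history (behind): {} — 0.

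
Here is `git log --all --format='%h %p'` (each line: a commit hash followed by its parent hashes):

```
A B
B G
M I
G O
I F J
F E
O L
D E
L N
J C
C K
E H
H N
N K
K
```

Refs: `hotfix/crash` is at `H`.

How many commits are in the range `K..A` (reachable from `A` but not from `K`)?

6

Reachable from A: {A, B, G, K, L, N, O}.
Reachable from K: {K}.
In A's history but not K's: {A, B, G, L, N, O} — 6 commits.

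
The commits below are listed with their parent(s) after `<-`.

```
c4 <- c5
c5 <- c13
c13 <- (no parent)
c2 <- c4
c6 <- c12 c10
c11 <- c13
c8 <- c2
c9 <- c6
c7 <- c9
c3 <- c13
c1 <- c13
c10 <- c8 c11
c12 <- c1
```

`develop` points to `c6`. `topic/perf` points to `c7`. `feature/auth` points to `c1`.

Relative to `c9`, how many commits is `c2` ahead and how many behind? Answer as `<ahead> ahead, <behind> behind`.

0 ahead, 7 behind

Reachable from c2: {c13, c2, c4, c5}.
Reachable from c9: {c1, c10, c11, c12, c13, c2, c4, c5, c6, c8, c9}.
Only in c2's history (ahead): {} — 0.
Only in c9's history (behind): {c1, c10, c11, c12, c6, c8, c9} — 7.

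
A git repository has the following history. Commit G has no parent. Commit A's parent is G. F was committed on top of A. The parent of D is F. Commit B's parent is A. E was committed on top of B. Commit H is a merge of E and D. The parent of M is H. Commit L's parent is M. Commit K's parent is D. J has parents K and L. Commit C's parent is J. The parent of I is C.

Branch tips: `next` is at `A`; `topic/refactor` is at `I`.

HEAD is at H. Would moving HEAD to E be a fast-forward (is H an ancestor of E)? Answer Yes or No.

A fast-forward from H to E is possible iff H is an ancestor of E.
Ancestors of E: {A, B, E, G}.
H is not among them, so fast-forward is not possible.

No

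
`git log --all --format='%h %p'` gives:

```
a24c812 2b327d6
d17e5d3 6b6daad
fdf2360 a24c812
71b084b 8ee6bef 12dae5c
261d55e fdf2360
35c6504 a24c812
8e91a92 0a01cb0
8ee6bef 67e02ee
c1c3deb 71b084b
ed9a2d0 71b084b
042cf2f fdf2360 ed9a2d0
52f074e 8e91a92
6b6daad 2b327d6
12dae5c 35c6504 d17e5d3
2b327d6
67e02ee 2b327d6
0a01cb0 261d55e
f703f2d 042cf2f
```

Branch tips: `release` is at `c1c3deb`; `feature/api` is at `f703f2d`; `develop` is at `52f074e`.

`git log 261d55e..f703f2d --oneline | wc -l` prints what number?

10

Reachable from f703f2d: {042cf2f, 12dae5c, 2b327d6, 35c6504, 67e02ee, 6b6daad, 71b084b, 8ee6bef, a24c812, d17e5d3, ed9a2d0, f703f2d, fdf2360}.
Reachable from 261d55e: {261d55e, 2b327d6, a24c812, fdf2360}.
In f703f2d's history but not 261d55e's: {042cf2f, 12dae5c, 35c6504, 67e02ee, 6b6daad, 71b084b, 8ee6bef, d17e5d3, ed9a2d0, f703f2d} — 10 commits.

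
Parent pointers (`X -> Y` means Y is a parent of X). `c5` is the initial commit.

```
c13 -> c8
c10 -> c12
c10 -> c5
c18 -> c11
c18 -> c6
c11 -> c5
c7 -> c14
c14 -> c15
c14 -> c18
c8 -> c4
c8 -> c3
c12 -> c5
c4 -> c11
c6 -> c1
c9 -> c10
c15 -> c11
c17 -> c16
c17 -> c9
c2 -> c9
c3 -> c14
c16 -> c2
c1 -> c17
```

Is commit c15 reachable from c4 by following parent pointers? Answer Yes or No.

No

Ancestors of c4: {c11, c4, c5}.
c15 is not in that set, so it is not an ancestor of c4.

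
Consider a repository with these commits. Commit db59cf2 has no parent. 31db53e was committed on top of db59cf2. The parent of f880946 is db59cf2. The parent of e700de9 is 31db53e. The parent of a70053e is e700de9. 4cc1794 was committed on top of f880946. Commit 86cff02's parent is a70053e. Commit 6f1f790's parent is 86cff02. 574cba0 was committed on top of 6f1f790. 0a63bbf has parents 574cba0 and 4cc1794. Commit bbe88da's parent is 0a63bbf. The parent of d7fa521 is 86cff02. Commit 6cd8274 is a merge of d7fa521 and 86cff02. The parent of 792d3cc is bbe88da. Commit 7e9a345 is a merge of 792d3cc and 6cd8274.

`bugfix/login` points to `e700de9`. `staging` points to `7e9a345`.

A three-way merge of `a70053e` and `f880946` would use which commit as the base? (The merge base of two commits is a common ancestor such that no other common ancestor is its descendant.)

db59cf2

Ancestors of a70053e: {31db53e, a70053e, db59cf2, e700de9}.
Ancestors of f880946: {db59cf2, f880946}.
Common ancestors: {db59cf2}.
The only common ancestor is db59cf2, so it is the merge base.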